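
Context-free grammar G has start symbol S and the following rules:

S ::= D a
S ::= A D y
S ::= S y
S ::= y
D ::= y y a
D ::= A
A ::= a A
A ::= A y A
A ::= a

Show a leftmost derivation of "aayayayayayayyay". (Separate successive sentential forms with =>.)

S => ADy => AyADy => AyAyADy => AyAyAyADy => AyAyAyAyADy => aAyAyAyAyADy => aAyAyAyAyAyADy => aayAyAyAyAyADy => aayayAyAyAyADy => aayayayAyAyADy => aayayayayAyADy => aayayayayayADy => aayayayayayaDy => aayayayayayayyay

S => ADy   [S ::= A D y]
ADy => AyADy   [A ::= A y A]
AyADy => AyAyADy   [A ::= A y A]
AyAyADy => AyAyAyADy   [A ::= A y A]
AyAyAyADy => AyAyAyAyADy   [A ::= A y A]
AyAyAyAyADy => aAyAyAyAyADy   [A ::= a A]
aAyAyAyAyADy => aAyAyAyAyAyADy   [A ::= A y A]
aAyAyAyAyAyADy => aayAyAyAyAyADy   [A ::= a]
aayAyAyAyAyADy => aayayAyAyAyADy   [A ::= a]
aayayAyAyAyADy => aayayayAyAyADy   [A ::= a]
aayayayAyAyADy => aayayayayAyADy   [A ::= a]
aayayayayAyADy => aayayayayayADy   [A ::= a]
aayayayayayADy => aayayayayayaDy   [A ::= a]
aayayayayayaDy => aayayayayayayyay   [D ::= y y a]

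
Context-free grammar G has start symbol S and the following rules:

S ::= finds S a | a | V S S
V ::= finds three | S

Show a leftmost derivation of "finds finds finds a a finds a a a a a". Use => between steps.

S => finds S a => finds finds S a a => finds finds V S S a a => finds finds S S S a a => finds finds finds S a S S a a => finds finds finds a a S S a a => finds finds finds a a finds S a S a a => finds finds finds a a finds a a S a a => finds finds finds a a finds a a a a a

S => finds S a   [S ::= finds S a]
finds S a => finds finds S a a   [S ::= finds S a]
finds finds S a a => finds finds V S S a a   [S ::= V S S]
finds finds V S S a a => finds finds S S S a a   [V ::= S]
finds finds S S S a a => finds finds finds S a S S a a   [S ::= finds S a]
finds finds finds S a S S a a => finds finds finds a a S S a a   [S ::= a]
finds finds finds a a S S a a => finds finds finds a a finds S a S a a   [S ::= finds S a]
finds finds finds a a finds S a S a a => finds finds finds a a finds a a S a a   [S ::= a]
finds finds finds a a finds a a S a a => finds finds finds a a finds a a a a a   [S ::= a]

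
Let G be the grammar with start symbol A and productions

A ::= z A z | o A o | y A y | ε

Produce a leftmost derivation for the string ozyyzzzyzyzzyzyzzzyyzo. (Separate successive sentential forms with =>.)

A => oAo   [A ::= o A o]
oAo => ozAzo   [A ::= z A z]
ozAzo => ozyAyzo   [A ::= y A y]
ozyAyzo => ozyyAyyzo   [A ::= y A y]
ozyyAyyzo => ozyyzAzyyzo   [A ::= z A z]
ozyyzAzyyzo => ozyyzzAzzyyzo   [A ::= z A z]
ozyyzzAzzyyzo => ozyyzzzAzzzyyzo   [A ::= z A z]
ozyyzzzAzzzyyzo => ozyyzzzyAyzzzyyzo   [A ::= y A y]
ozyyzzzyAyzzzyyzo => ozyyzzzyzAzyzzzyyzo   [A ::= z A z]
ozyyzzzyzAzyzzzyyzo => ozyyzzzyzyAyzyzzzyyzo   [A ::= y A y]
ozyyzzzyzyAyzyzzzyyzo => ozyyzzzyzyzAzyzyzzzyyzo   [A ::= z A z]
ozyyzzzyzyzAzyzyzzzyyzo => ozyyzzzyzyzzyzyzzzyyzo   [A ::= ε]

A => oAo => ozAzo => ozyAyzo => ozyyAyyzo => ozyyzAzyyzo => ozyyzzAzzyyzo => ozyyzzzAzzzyyzo => ozyyzzzyAyzzzyyzo => ozyyzzzyzAzyzzzyyzo => ozyyzzzyzyAyzyzzzyyzo => ozyyzzzyzyzAzyzyzzzyyzo => ozyyzzzyzyzzyzyzzzyyzo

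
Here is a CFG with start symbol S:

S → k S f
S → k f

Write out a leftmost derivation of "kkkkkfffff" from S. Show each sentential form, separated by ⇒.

S ⇒ kSf ⇒ kkSff ⇒ kkkSfff ⇒ kkkkSffff ⇒ kkkkkfffff

S ⇒ kSf   [S → k S f]
kSf ⇒ kkSff   [S → k S f]
kkSff ⇒ kkkSfff   [S → k S f]
kkkSfff ⇒ kkkkSffff   [S → k S f]
kkkkSffff ⇒ kkkkkfffff   [S → k f]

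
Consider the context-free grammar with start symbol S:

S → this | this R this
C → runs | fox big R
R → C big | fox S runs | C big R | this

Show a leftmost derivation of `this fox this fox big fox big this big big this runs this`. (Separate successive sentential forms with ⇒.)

S ⇒ this R this   [S → this R this]
this R this ⇒ this fox S runs this   [R → fox S runs]
this fox S runs this ⇒ this fox this R this runs this   [S → this R this]
this fox this R this runs this ⇒ this fox this C big this runs this   [R → C big]
this fox this C big this runs this ⇒ this fox this fox big R big this runs this   [C → fox big R]
this fox this fox big R big this runs this ⇒ this fox this fox big C big big this runs this   [R → C big]
this fox this fox big C big big this runs this ⇒ this fox this fox big fox big R big big this runs this   [C → fox big R]
this fox this fox big fox big R big big this runs this ⇒ this fox this fox big fox big this big big this runs this   [R → this]

S ⇒ this R this ⇒ this fox S runs this ⇒ this fox this R this runs this ⇒ this fox this C big this runs this ⇒ this fox this fox big R big this runs this ⇒ this fox this fox big C big big this runs this ⇒ this fox this fox big fox big R big big this runs this ⇒ this fox this fox big fox big this big big this runs this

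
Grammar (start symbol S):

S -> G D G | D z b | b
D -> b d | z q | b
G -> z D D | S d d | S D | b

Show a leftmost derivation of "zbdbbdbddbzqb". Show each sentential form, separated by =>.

S=>GDG=>SDDG=>GDGDDG=>zDDDGDDG=>zbdDDGDDG=>zbdbDGDDG=>zbdbbdGDDG=>zbdbbdSddDDG=>zbdbbdbddDDG=>zbdbbdbddbDG=>zbdbbdbddbzqG=>zbdbbdbddbzqb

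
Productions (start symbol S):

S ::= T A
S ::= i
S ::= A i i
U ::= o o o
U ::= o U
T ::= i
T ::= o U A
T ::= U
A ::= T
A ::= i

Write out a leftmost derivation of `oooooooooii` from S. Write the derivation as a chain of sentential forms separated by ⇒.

S ⇒ TA ⇒ oUAA ⇒ ooUAA ⇒ oooUAA ⇒ ooooUAA ⇒ oooooUAA ⇒ ooooooUAA ⇒ oooooooooAA ⇒ oooooooooiA ⇒ oooooooooii

S ⇒ TA   [S ::= T A]
TA ⇒ oUAA   [T ::= o U A]
oUAA ⇒ ooUAA   [U ::= o U]
ooUAA ⇒ oooUAA   [U ::= o U]
oooUAA ⇒ ooooUAA   [U ::= o U]
ooooUAA ⇒ oooooUAA   [U ::= o U]
oooooUAA ⇒ ooooooUAA   [U ::= o U]
ooooooUAA ⇒ oooooooooAA   [U ::= o o o]
oooooooooAA ⇒ oooooooooiA   [A ::= i]
oooooooooiA ⇒ oooooooooii   [A ::= i]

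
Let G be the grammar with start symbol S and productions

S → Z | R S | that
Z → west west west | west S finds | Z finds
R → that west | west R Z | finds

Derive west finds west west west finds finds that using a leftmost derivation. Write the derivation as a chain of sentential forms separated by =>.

S => R S => west R Z S => west finds Z S => west finds Z finds S => west finds Z finds finds S => west finds west west west finds finds S => west finds west west west finds finds that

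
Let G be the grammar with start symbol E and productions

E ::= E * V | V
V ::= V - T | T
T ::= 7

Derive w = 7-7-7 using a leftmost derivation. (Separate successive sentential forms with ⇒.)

E ⇒ V ⇒ V-T ⇒ V-T-T ⇒ T-T-T ⇒ 7-T-T ⇒ 7-7-T ⇒ 7-7-7

E ⇒ V   [E ::= V]
V ⇒ V-T   [V ::= V - T]
V-T ⇒ V-T-T   [V ::= V - T]
V-T-T ⇒ T-T-T   [V ::= T]
T-T-T ⇒ 7-T-T   [T ::= 7]
7-T-T ⇒ 7-7-T   [T ::= 7]
7-7-T ⇒ 7-7-7   [T ::= 7]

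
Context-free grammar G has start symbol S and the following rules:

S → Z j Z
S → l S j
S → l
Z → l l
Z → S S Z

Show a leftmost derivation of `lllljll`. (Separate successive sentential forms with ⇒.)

S ⇒ ZjZ   [S → Z j Z]
ZjZ ⇒ SSZjZ   [Z → S S Z]
SSZjZ ⇒ lSZjZ   [S → l]
lSZjZ ⇒ llZjZ   [S → l]
llZjZ ⇒ lllljZ   [Z → l l]
lllljZ ⇒ lllljll   [Z → l l]

S⇒ZjZ⇒SSZjZ⇒lSZjZ⇒llZjZ⇒lllljZ⇒lllljll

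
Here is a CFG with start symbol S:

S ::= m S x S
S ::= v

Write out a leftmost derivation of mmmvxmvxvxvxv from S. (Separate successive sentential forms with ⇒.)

S⇒mSxS⇒mmSxSxS⇒mmmSxSxSxS⇒mmmvxSxSxS⇒mmmvxmSxSxSxS⇒mmmvxmvxSxSxS⇒mmmvxmvxvxSxS⇒mmmvxmvxvxvxS⇒mmmvxmvxvxvxv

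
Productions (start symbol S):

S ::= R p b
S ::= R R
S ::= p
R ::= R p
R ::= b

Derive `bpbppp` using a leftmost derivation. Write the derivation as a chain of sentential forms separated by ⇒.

S ⇒ RR ⇒ RpR ⇒ bpR ⇒ bpRp ⇒ bpRpp ⇒ bpRppp ⇒ bpbppp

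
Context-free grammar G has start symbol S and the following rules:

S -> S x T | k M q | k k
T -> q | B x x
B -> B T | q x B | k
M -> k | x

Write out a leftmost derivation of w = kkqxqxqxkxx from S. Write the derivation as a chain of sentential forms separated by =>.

S => SxT => SxTxT => kMqxTxT => kkqxTxT => kkqxqxT => kkqxqxBxx => kkqxqxqxBxx => kkqxqxqxkxx

S => SxT   [S -> S x T]
SxT => SxTxT   [S -> S x T]
SxTxT => kMqxTxT   [S -> k M q]
kMqxTxT => kkqxTxT   [M -> k]
kkqxTxT => kkqxqxT   [T -> q]
kkqxqxT => kkqxqxBxx   [T -> B x x]
kkqxqxBxx => kkqxqxqxBxx   [B -> q x B]
kkqxqxqxBxx => kkqxqxqxkxx   [B -> k]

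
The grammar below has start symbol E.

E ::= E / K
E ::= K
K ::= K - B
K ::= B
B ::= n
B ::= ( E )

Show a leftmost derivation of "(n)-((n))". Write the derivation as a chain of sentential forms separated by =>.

E => K => K-B => B-B => (E)-B => (K)-B => (B)-B => (n)-B => (n)-(E) => (n)-(K) => (n)-(B) => (n)-((E)) => (n)-((K)) => (n)-((B)) => (n)-((n))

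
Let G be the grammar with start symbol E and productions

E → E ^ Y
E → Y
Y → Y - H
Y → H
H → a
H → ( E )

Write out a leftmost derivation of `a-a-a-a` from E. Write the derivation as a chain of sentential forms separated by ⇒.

E⇒Y⇒Y-H⇒Y-H-H⇒Y-H-H-H⇒H-H-H-H⇒a-H-H-H⇒a-a-H-H⇒a-a-a-H⇒a-a-a-a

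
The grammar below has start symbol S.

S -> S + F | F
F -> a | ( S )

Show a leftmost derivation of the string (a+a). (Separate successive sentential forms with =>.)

S => F => (S) => (S+F) => (F+F) => (a+F) => (a+a)

S => F   [S -> F]
F => (S)   [F -> ( S )]
(S) => (S+F)   [S -> S + F]
(S+F) => (F+F)   [S -> F]
(F+F) => (a+F)   [F -> a]
(a+F) => (a+a)   [F -> a]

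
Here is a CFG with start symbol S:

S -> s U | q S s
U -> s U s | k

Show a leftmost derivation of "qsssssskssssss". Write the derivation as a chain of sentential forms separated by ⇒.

S ⇒ qSs ⇒ qsUs ⇒ qssUss ⇒ qsssUsss ⇒ qssssUssss ⇒ qsssssUsssss ⇒ qssssssUssssss ⇒ qsssssskssssss

S ⇒ qSs   [S -> q S s]
qSs ⇒ qsUs   [S -> s U]
qsUs ⇒ qssUss   [U -> s U s]
qssUss ⇒ qsssUsss   [U -> s U s]
qsssUsss ⇒ qssssUssss   [U -> s U s]
qssssUssss ⇒ qsssssUsssss   [U -> s U s]
qsssssUsssss ⇒ qssssssUssssss   [U -> s U s]
qssssssUssssss ⇒ qsssssskssssss   [U -> k]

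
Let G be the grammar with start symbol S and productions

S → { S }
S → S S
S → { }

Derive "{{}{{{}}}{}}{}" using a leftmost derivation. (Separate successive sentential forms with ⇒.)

S ⇒ SS   [S → S S]
SS ⇒ {S}S   [S → { S }]
{S}S ⇒ {SS}S   [S → S S]
{SS}S ⇒ {{}S}S   [S → { }]
{{}S}S ⇒ {{}SS}S   [S → S S]
{{}SS}S ⇒ {{}{S}S}S   [S → { S }]
{{}{S}S}S ⇒ {{}{{S}}S}S   [S → { S }]
{{}{{S}}S}S ⇒ {{}{{{}}}S}S   [S → { }]
{{}{{{}}}S}S ⇒ {{}{{{}}}{}}S   [S → { }]
{{}{{{}}}{}}S ⇒ {{}{{{}}}{}}{}   [S → { }]

S ⇒ SS ⇒ {S}S ⇒ {SS}S ⇒ {{}S}S ⇒ {{}SS}S ⇒ {{}{S}S}S ⇒ {{}{{S}}S}S ⇒ {{}{{{}}}S}S ⇒ {{}{{{}}}{}}S ⇒ {{}{{{}}}{}}{}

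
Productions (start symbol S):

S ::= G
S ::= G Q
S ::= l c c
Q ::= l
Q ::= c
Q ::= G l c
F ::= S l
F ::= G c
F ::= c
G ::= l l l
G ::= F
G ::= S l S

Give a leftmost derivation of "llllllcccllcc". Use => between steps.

S => G => SlS => GQlS => SlSQlS => GlSQlS => FlSQlS => SllSQlS => GllSQlS => lllllSQlS => llllllccQlS => llllllccclS => llllllcccllcc

S => G   [S ::= G]
G => SlS   [G ::= S l S]
SlS => GQlS   [S ::= G Q]
GQlS => SlSQlS   [G ::= S l S]
SlSQlS => GlSQlS   [S ::= G]
GlSQlS => FlSQlS   [G ::= F]
FlSQlS => SllSQlS   [F ::= S l]
SllSQlS => GllSQlS   [S ::= G]
GllSQlS => lllllSQlS   [G ::= l l l]
lllllSQlS => llllllccQlS   [S ::= l c c]
llllllccQlS => llllllccclS   [Q ::= c]
llllllccclS => llllllcccllcc   [S ::= l c c]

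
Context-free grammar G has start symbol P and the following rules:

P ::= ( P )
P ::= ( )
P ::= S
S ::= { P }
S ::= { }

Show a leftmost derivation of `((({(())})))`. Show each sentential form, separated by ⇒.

P⇒(P)⇒((P))⇒(((P)))⇒(((S)))⇒((({P})))⇒((({(P)})))⇒((({(())})))

P ⇒ (P)   [P ::= ( P )]
(P) ⇒ ((P))   [P ::= ( P )]
((P)) ⇒ (((P)))   [P ::= ( P )]
(((P))) ⇒ (((S)))   [P ::= S]
(((S))) ⇒ ((({P})))   [S ::= { P }]
((({P}))) ⇒ ((({(P)})))   [P ::= ( P )]
((({(P)}))) ⇒ ((({(())})))   [P ::= ( )]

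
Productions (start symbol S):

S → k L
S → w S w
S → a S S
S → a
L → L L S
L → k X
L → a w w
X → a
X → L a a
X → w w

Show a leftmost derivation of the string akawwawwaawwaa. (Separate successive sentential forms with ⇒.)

S ⇒ aSS ⇒ akLS ⇒ akLLSS ⇒ akLLSLSS ⇒ akawwLSLSS ⇒ akawwawwSLSS ⇒ akawwawwaLSS ⇒ akawwawwaawwSS ⇒ akawwawwaawwaS ⇒ akawwawwaawwaa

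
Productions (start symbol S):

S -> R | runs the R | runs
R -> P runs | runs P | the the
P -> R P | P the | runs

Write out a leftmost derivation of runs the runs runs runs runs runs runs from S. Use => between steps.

S => runs the R => runs the runs P => runs the runs R P => runs the runs P runs P => runs the runs runs runs P => runs the runs runs runs R P => runs the runs runs runs P runs P => runs the runs runs runs runs runs P => runs the runs runs runs runs runs runs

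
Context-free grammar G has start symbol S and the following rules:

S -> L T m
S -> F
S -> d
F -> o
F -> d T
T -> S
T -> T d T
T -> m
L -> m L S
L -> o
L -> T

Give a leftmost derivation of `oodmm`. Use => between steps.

S => LTm => oTm => oTdTm => oSdTm => oFdTm => oodTm => oodmm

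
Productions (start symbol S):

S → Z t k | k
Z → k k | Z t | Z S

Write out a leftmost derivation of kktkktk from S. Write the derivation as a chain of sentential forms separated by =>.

S => Ztk   [S → Z t k]
Ztk => ZStk   [Z → Z S]
ZStk => ZSStk   [Z → Z S]
ZSStk => ZtSStk   [Z → Z t]
ZtSStk => kktSStk   [Z → k k]
kktSStk => kktkStk   [S → k]
kktkStk => kktkktk   [S → k]

S=>Ztk=>ZStk=>ZSStk=>ZtSStk=>kktSStk=>kktkStk=>kktkktk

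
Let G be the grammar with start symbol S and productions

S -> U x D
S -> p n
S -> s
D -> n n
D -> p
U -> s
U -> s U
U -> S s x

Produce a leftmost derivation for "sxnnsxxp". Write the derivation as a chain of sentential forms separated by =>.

S => UxD   [S -> U x D]
UxD => SsxxD   [U -> S s x]
SsxxD => UxDsxxD   [S -> U x D]
UxDsxxD => sxDsxxD   [U -> s]
sxDsxxD => sxnnsxxD   [D -> n n]
sxnnsxxD => sxnnsxxp   [D -> p]

S => UxD => SsxxD => UxDsxxD => sxDsxxD => sxnnsxxD => sxnnsxxp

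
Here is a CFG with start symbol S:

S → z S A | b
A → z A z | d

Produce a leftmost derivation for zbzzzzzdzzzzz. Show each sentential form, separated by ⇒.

S⇒zSA⇒zbA⇒zbzAz⇒zbzzAzz⇒zbzzzAzzz⇒zbzzzzAzzzz⇒zbzzzzzAzzzzz⇒zbzzzzzdzzzzz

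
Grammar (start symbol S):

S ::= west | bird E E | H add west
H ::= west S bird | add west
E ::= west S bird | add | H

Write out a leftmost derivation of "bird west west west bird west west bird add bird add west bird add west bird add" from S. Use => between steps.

S => bird E E   [S ::= bird E E]
bird E E => bird west S bird E   [E ::= west S bird]
bird west S bird E => bird west H add west bird E   [S ::= H add west]
bird west H add west bird E => bird west west S bird add west bird E   [H ::= west S bird]
bird west west S bird add west bird E => bird west west H add west bird add west bird E   [S ::= H add west]
bird west west H add west bird add west bird E => bird west west west S bird add west bird add west bird E   [H ::= west S bird]
bird west west west S bird add west bird add west bird E => bird west west west bird E E bird add west bird add west bird E   [S ::= bird E E]
bird west west west bird E E bird add west bird add west bird E => bird west west west bird H E bird add west bird add west bird E   [E ::= H]
bird west west west bird H E bird add west bird add west bird E => bird west west west bird west S bird E bird add west bird add west bird E   [H ::= west S bird]
bird west west west bird west S bird E bird add west bird add west bird E => bird west west west bird west west bird E bird add west bird add west bird E   [S ::= west]
bird west west west bird west west bird E bird add west bird add west bird E => bird west west west bird west west bird add bird add west bird add west bird E   [E ::= add]
bird west west west bird west west bird add bird add west bird add west bird E => bird west west west bird west west bird add bird add west bird add west bird add   [E ::= add]

S => bird E E => bird west S bird E => bird west H add west bird E => bird west west S bird add west bird E => bird west west H add west bird add west bird E => bird west west west S bird add west bird add west bird E => bird west west west bird E E bird add west bird add west bird E => bird west west west bird H E bird add west bird add west bird E => bird west west west bird west S bird E bird add west bird add west bird E => bird west west west bird west west bird E bird add west bird add west bird E => bird west west west bird west west bird add bird add west bird add west bird E => bird west west west bird west west bird add bird add west bird add west bird add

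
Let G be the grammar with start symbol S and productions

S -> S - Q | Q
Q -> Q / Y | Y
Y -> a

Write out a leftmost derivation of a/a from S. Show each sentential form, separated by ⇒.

S ⇒ Q ⇒ Q/Y ⇒ Y/Y ⇒ a/Y ⇒ a/a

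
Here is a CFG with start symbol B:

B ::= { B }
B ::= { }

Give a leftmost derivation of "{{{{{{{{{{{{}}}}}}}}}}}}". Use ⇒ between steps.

B⇒{B}⇒{{B}}⇒{{{B}}}⇒{{{{B}}}}⇒{{{{{B}}}}}⇒{{{{{{B}}}}}}⇒{{{{{{{B}}}}}}}⇒{{{{{{{{B}}}}}}}}⇒{{{{{{{{{B}}}}}}}}}⇒{{{{{{{{{{B}}}}}}}}}}⇒{{{{{{{{{{{B}}}}}}}}}}}⇒{{{{{{{{{{{{}}}}}}}}}}}}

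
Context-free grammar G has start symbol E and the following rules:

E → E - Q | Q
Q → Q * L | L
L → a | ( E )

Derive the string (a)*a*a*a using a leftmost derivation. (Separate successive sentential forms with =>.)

E => Q   [E → Q]
Q => Q*L   [Q → Q * L]
Q*L => Q*L*L   [Q → Q * L]
Q*L*L => Q*L*L*L   [Q → Q * L]
Q*L*L*L => L*L*L*L   [Q → L]
L*L*L*L => (E)*L*L*L   [L → ( E )]
(E)*L*L*L => (Q)*L*L*L   [E → Q]
(Q)*L*L*L => (L)*L*L*L   [Q → L]
(L)*L*L*L => (a)*L*L*L   [L → a]
(a)*L*L*L => (a)*a*L*L   [L → a]
(a)*a*L*L => (a)*a*a*L   [L → a]
(a)*a*a*L => (a)*a*a*a   [L → a]

E=>Q=>Q*L=>Q*L*L=>Q*L*L*L=>L*L*L*L=>(E)*L*L*L=>(Q)*L*L*L=>(L)*L*L*L=>(a)*L*L*L=>(a)*a*L*L=>(a)*a*a*L=>(a)*a*a*a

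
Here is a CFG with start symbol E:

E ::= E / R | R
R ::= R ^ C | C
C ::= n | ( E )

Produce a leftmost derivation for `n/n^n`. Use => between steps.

E => E/R => R/R => C/R => n/R => n/R^C => n/C^C => n/n^C => n/n^n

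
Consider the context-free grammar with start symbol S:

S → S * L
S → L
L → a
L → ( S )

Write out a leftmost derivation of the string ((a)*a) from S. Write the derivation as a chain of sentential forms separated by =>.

S => L => (S) => (S*L) => (L*L) => ((S)*L) => ((L)*L) => ((a)*L) => ((a)*a)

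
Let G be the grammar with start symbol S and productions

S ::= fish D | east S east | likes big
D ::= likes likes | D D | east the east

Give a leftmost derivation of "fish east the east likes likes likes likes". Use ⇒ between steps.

S ⇒ fish D ⇒ fish D D ⇒ fish D D D ⇒ fish east the east D D ⇒ fish east the east likes likes D ⇒ fish east the east likes likes likes likes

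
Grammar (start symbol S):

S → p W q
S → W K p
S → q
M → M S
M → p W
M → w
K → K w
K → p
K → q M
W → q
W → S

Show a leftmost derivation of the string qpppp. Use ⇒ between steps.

S⇒WKp⇒SKp⇒WKpKp⇒qKpKp⇒qppKp⇒qpppp

S ⇒ WKp   [S → W K p]
WKp ⇒ SKp   [W → S]
SKp ⇒ WKpKp   [S → W K p]
WKpKp ⇒ qKpKp   [W → q]
qKpKp ⇒ qppKp   [K → p]
qppKp ⇒ qpppp   [K → p]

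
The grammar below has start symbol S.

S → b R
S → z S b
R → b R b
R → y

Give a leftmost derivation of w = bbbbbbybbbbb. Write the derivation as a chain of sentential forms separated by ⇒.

S ⇒ bR ⇒ bbRb ⇒ bbbRbb ⇒ bbbbRbbb ⇒ bbbbbRbbbb ⇒ bbbbbbRbbbbb ⇒ bbbbbbybbbbb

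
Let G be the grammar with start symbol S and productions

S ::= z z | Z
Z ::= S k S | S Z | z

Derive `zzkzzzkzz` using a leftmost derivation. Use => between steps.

S => Z => SkS => ZkS => SkSkS => zzkSkS => zzkZkS => zzkSZkS => zzkzzZkS => zzkzzzkS => zzkzzzkzz

S => Z   [S ::= Z]
Z => SkS   [Z ::= S k S]
SkS => ZkS   [S ::= Z]
ZkS => SkSkS   [Z ::= S k S]
SkSkS => zzkSkS   [S ::= z z]
zzkSkS => zzkZkS   [S ::= Z]
zzkZkS => zzkSZkS   [Z ::= S Z]
zzkSZkS => zzkzzZkS   [S ::= z z]
zzkzzZkS => zzkzzzkS   [Z ::= z]
zzkzzzkS => zzkzzzkzz   [S ::= z z]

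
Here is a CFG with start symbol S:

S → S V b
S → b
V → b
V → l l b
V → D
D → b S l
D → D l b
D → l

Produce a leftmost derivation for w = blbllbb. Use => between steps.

S=>SVb=>SVbVb=>bVbVb=>bDbVb=>blbVb=>blbllbb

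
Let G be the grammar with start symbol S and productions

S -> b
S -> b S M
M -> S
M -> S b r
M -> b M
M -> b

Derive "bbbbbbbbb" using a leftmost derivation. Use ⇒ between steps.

S ⇒ bSM ⇒ bbSMM ⇒ bbbSMMM ⇒ bbbbSMMMM ⇒ bbbbbMMMM ⇒ bbbbbbMMM ⇒ bbbbbbbMM ⇒ bbbbbbbbM ⇒ bbbbbbbbb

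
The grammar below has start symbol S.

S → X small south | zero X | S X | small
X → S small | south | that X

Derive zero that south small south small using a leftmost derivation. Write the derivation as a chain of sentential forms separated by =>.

S => S X => zero X X => zero that X X => zero that south X => zero that south S small => zero that south S X small => zero that south small X small => zero that south small south small

S => S X   [S → S X]
S X => zero X X   [S → zero X]
zero X X => zero that X X   [X → that X]
zero that X X => zero that south X   [X → south]
zero that south X => zero that south S small   [X → S small]
zero that south S small => zero that south S X small   [S → S X]
zero that south S X small => zero that south small X small   [S → small]
zero that south small X small => zero that south small south small   [X → south]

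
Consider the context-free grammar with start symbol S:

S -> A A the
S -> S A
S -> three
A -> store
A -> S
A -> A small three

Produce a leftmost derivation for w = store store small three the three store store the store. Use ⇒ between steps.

S ⇒ S A ⇒ S A A ⇒ A A the A A ⇒ store A the A A ⇒ store A small three the A A ⇒ store store small three the A A ⇒ store store small three the S A ⇒ store store small three the A A the A ⇒ store store small three the S A the A ⇒ store store small three the S A A the A ⇒ store store small three the three A A the A ⇒ store store small three the three store A the A ⇒ store store small three the three store store the A ⇒ store store small three the three store store the store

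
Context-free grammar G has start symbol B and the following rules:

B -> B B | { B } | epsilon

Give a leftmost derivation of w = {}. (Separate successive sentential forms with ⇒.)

B⇒BB⇒BBB⇒{B}BB⇒{}BB⇒{}B⇒{}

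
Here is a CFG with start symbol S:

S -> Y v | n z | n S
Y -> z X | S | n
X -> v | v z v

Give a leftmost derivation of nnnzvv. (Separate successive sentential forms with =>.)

S => Yv   [S -> Y v]
Yv => Sv   [Y -> S]
Sv => nSv   [S -> n S]
nSv => nYvv   [S -> Y v]
nYvv => nSvv   [Y -> S]
nSvv => nnSvv   [S -> n S]
nnSvv => nnnzvv   [S -> n z]

S => Yv => Sv => nSv => nYvv => nSvv => nnSvv => nnnzvv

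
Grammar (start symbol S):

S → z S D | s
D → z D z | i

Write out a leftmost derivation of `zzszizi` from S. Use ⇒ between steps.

S ⇒ zSD   [S → z S D]
zSD ⇒ zzSDD   [S → z S D]
zzSDD ⇒ zzsDD   [S → s]
zzsDD ⇒ zzszDzD   [D → z D z]
zzszDzD ⇒ zzszizD   [D → i]
zzszizD ⇒ zzszizi   [D → i]

S⇒zSD⇒zzSDD⇒zzsDD⇒zzszDzD⇒zzszizD⇒zzszizi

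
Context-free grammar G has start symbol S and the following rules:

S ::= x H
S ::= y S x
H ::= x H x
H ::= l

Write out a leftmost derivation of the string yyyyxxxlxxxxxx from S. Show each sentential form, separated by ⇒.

S ⇒ ySx   [S ::= y S x]
ySx ⇒ yySxx   [S ::= y S x]
yySxx ⇒ yyySxxx   [S ::= y S x]
yyySxxx ⇒ yyyySxxxx   [S ::= y S x]
yyyySxxxx ⇒ yyyyxHxxxx   [S ::= x H]
yyyyxHxxxx ⇒ yyyyxxHxxxxx   [H ::= x H x]
yyyyxxHxxxxx ⇒ yyyyxxxHxxxxxx   [H ::= x H x]
yyyyxxxHxxxxxx ⇒ yyyyxxxlxxxxxx   [H ::= l]

S⇒ySx⇒yySxx⇒yyySxxx⇒yyyySxxxx⇒yyyyxHxxxx⇒yyyyxxHxxxxx⇒yyyyxxxHxxxxxx⇒yyyyxxxlxxxxxx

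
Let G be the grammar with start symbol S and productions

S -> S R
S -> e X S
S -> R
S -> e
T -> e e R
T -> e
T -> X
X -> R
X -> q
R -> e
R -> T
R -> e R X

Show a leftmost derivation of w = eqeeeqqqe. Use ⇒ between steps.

S⇒eXS⇒eqS⇒eqeXS⇒eqeRS⇒eqeeRXS⇒eqeeeRXXS⇒eqeeeTXXS⇒eqeeeXXXS⇒eqeeeqXXS⇒eqeeeqqXS⇒eqeeeqqqS⇒eqeeeqqqe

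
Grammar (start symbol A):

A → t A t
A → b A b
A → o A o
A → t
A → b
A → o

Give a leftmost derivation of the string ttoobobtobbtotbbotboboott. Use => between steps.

A => tAt   [A → t A t]
tAt => ttAtt   [A → t A t]
ttAtt => ttoAott   [A → o A o]
ttoAott => ttooAoott   [A → o A o]
ttooAoott => ttoobAboott   [A → b A b]
ttoobAboott => ttooboAoboott   [A → o A o]
ttooboAoboott => ttoobobAboboott   [A → b A b]
ttoobobAboboott => ttoobobtAtboboott   [A → t A t]
ttoobobtAtboboott => ttoobobtoAotboboott   [A → o A o]
ttoobobtoAotboboott => ttoobobtobAbotboboott   [A → b A b]
ttoobobtobAbotboboott => ttoobobtobbAbbotboboott   [A → b A b]
ttoobobtobbAbbotboboott => ttoobobtobbtAtbbotboboott   [A → t A t]
ttoobobtobbtAtbbotboboott => ttoobobtobbtotbbotboboott   [A → o]

A => tAt => ttAtt => ttoAott => ttooAoott => ttoobAboott => ttooboAoboott => ttoobobAboboott => ttoobobtAtboboott => ttoobobtoAotboboott => ttoobobtobAbotboboott => ttoobobtobbAbbotboboott => ttoobobtobbtAtbbotboboott => ttoobobtobbtotbbotboboott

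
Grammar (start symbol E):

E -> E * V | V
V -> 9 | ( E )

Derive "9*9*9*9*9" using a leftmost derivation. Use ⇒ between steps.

E ⇒ E*V   [E -> E * V]
E*V ⇒ E*V*V   [E -> E * V]
E*V*V ⇒ E*V*V*V   [E -> E * V]
E*V*V*V ⇒ E*V*V*V*V   [E -> E * V]
E*V*V*V*V ⇒ V*V*V*V*V   [E -> V]
V*V*V*V*V ⇒ 9*V*V*V*V   [V -> 9]
9*V*V*V*V ⇒ 9*9*V*V*V   [V -> 9]
9*9*V*V*V ⇒ 9*9*9*V*V   [V -> 9]
9*9*9*V*V ⇒ 9*9*9*9*V   [V -> 9]
9*9*9*9*V ⇒ 9*9*9*9*9   [V -> 9]

E ⇒ E*V ⇒ E*V*V ⇒ E*V*V*V ⇒ E*V*V*V*V ⇒ V*V*V*V*V ⇒ 9*V*V*V*V ⇒ 9*9*V*V*V ⇒ 9*9*9*V*V ⇒ 9*9*9*9*V ⇒ 9*9*9*9*9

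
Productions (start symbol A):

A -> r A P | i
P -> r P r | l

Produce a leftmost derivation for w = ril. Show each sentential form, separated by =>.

A => rAP => riP => ril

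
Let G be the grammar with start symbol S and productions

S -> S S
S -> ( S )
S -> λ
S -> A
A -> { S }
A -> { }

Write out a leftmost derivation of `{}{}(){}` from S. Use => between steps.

S => SS => SSS => ASS => {}SS => {}AS => {}{}S => {}{}SS => {}{}(S)S => {}{}()S => {}{}()A => {}{}(){S} => {}{}(){}

S => SS   [S -> S S]
SS => SSS   [S -> S S]
SSS => ASS   [S -> A]
ASS => {}SS   [A -> { }]
{}SS => {}AS   [S -> A]
{}AS => {}{}S   [A -> { }]
{}{}S => {}{}SS   [S -> S S]
{}{}SS => {}{}(S)S   [S -> ( S )]
{}{}(S)S => {}{}()S   [S -> λ]
{}{}()S => {}{}()A   [S -> A]
{}{}()A => {}{}(){S}   [A -> { S }]
{}{}(){S} => {}{}(){}   [S -> λ]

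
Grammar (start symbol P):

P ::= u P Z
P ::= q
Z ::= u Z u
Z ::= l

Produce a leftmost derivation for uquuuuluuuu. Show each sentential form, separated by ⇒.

P ⇒ uPZ ⇒ uqZ ⇒ uquZu ⇒ uquuZuu ⇒ uquuuZuuu ⇒ uquuuuZuuuu ⇒ uquuuuluuuu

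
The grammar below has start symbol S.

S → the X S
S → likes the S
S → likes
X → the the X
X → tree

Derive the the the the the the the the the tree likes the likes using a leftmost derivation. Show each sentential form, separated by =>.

S => the X S => the the the X S => the the the the the X S => the the the the the the the X S => the the the the the the the the the X S => the the the the the the the the the tree S => the the the the the the the the the tree likes the S => the the the the the the the the the tree likes the likes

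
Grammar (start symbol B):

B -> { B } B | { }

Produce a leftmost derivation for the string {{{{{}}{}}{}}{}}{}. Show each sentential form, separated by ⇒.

B ⇒ {B}B ⇒ {{B}B}B ⇒ {{{B}B}B}B ⇒ {{{{B}B}B}B}B ⇒ {{{{{}}B}B}B}B ⇒ {{{{{}}{}}B}B}B ⇒ {{{{{}}{}}{}}B}B ⇒ {{{{{}}{}}{}}{}}B ⇒ {{{{{}}{}}{}}{}}{}

B ⇒ {B}B   [B -> { B } B]
{B}B ⇒ {{B}B}B   [B -> { B } B]
{{B}B}B ⇒ {{{B}B}B}B   [B -> { B } B]
{{{B}B}B}B ⇒ {{{{B}B}B}B}B   [B -> { B } B]
{{{{B}B}B}B}B ⇒ {{{{{}}B}B}B}B   [B -> { }]
{{{{{}}B}B}B}B ⇒ {{{{{}}{}}B}B}B   [B -> { }]
{{{{{}}{}}B}B}B ⇒ {{{{{}}{}}{}}B}B   [B -> { }]
{{{{{}}{}}{}}B}B ⇒ {{{{{}}{}}{}}{}}B   [B -> { }]
{{{{{}}{}}{}}{}}B ⇒ {{{{{}}{}}{}}{}}{}   [B -> { }]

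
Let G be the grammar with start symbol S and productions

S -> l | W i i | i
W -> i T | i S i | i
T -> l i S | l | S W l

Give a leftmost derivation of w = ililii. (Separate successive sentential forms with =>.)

S => Wii => iTii => iSWlii => ilWlii => ililii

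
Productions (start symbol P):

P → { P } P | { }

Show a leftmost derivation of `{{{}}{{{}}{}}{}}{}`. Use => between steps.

P => {P}P => {{P}P}P => {{{}}P}P => {{{}}{P}P}P => {{{}}{{P}P}P}P => {{{}}{{{}}P}P}P => {{{}}{{{}}{}}P}P => {{{}}{{{}}{}}{}}P => {{{}}{{{}}{}}{}}{}

P => {P}P   [P → { P } P]
{P}P => {{P}P}P   [P → { P } P]
{{P}P}P => {{{}}P}P   [P → { }]
{{{}}P}P => {{{}}{P}P}P   [P → { P } P]
{{{}}{P}P}P => {{{}}{{P}P}P}P   [P → { P } P]
{{{}}{{P}P}P}P => {{{}}{{{}}P}P}P   [P → { }]
{{{}}{{{}}P}P}P => {{{}}{{{}}{}}P}P   [P → { }]
{{{}}{{{}}{}}P}P => {{{}}{{{}}{}}{}}P   [P → { }]
{{{}}{{{}}{}}{}}P => {{{}}{{{}}{}}{}}{}   [P → { }]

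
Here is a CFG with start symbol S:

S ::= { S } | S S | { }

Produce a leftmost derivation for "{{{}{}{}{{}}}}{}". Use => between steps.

S=>SS=>{S}S=>{{S}}S=>{{SS}}S=>{{SSS}}S=>{{SSSS}}S=>{{{}SSS}}S=>{{{}{}SS}}S=>{{{}{}{}S}}S=>{{{}{}{}{S}}}S=>{{{}{}{}{{}}}}S=>{{{}{}{}{{}}}}{}

S => SS   [S ::= S S]
SS => {S}S   [S ::= { S }]
{S}S => {{S}}S   [S ::= { S }]
{{S}}S => {{SS}}S   [S ::= S S]
{{SS}}S => {{SSS}}S   [S ::= S S]
{{SSS}}S => {{SSSS}}S   [S ::= S S]
{{SSSS}}S => {{{}SSS}}S   [S ::= { }]
{{{}SSS}}S => {{{}{}SS}}S   [S ::= { }]
{{{}{}SS}}S => {{{}{}{}S}}S   [S ::= { }]
{{{}{}{}S}}S => {{{}{}{}{S}}}S   [S ::= { S }]
{{{}{}{}{S}}}S => {{{}{}{}{{}}}}S   [S ::= { }]
{{{}{}{}{{}}}}S => {{{}{}{}{{}}}}{}   [S ::= { }]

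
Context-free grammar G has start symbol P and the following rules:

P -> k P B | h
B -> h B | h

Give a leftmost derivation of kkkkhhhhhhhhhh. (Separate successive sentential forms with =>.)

P => kPB => kkPBB => kkkPBBB => kkkkPBBBB => kkkkhBBBB => kkkkhhBBBB => kkkkhhhBBBB => kkkkhhhhBBBB => kkkkhhhhhBBBB => kkkkhhhhhhBBBB => kkkkhhhhhhhBBB => kkkkhhhhhhhhBB => kkkkhhhhhhhhhB => kkkkhhhhhhhhhh

P => kPB   [P -> k P B]
kPB => kkPBB   [P -> k P B]
kkPBB => kkkPBBB   [P -> k P B]
kkkPBBB => kkkkPBBBB   [P -> k P B]
kkkkPBBBB => kkkkhBBBB   [P -> h]
kkkkhBBBB => kkkkhhBBBB   [B -> h B]
kkkkhhBBBB => kkkkhhhBBBB   [B -> h B]
kkkkhhhBBBB => kkkkhhhhBBBB   [B -> h B]
kkkkhhhhBBBB => kkkkhhhhhBBBB   [B -> h B]
kkkkhhhhhBBBB => kkkkhhhhhhBBBB   [B -> h B]
kkkkhhhhhhBBBB => kkkkhhhhhhhBBB   [B -> h]
kkkkhhhhhhhBBB => kkkkhhhhhhhhBB   [B -> h]
kkkkhhhhhhhhBB => kkkkhhhhhhhhhB   [B -> h]
kkkkhhhhhhhhhB => kkkkhhhhhhhhhh   [B -> h]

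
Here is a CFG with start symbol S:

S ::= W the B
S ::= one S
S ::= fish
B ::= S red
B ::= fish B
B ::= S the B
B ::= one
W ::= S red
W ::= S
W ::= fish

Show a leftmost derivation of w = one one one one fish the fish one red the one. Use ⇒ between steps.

S ⇒ one S ⇒ one W the B ⇒ one S red the B ⇒ one W the B red the B ⇒ one S the B red the B ⇒ one one S the B red the B ⇒ one one one S the B red the B ⇒ one one one one S the B red the B ⇒ one one one one fish the B red the B ⇒ one one one one fish the fish B red the B ⇒ one one one one fish the fish one red the B ⇒ one one one one fish the fish one red the one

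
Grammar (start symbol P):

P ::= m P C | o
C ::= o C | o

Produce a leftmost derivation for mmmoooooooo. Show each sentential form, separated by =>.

P => mPC   [P ::= m P C]
mPC => mmPCC   [P ::= m P C]
mmPCC => mmmPCCC   [P ::= m P C]
mmmPCCC => mmmoCCC   [P ::= o]
mmmoCCC => mmmooCCC   [C ::= o C]
mmmooCCC => mmmoooCCC   [C ::= o C]
mmmoooCCC => mmmooooCCC   [C ::= o C]
mmmooooCCC => mmmoooooCCC   [C ::= o C]
mmmoooooCCC => mmmooooooCC   [C ::= o]
mmmooooooCC => mmmoooooooC   [C ::= o]
mmmoooooooC => mmmoooooooo   [C ::= o]

P => mPC => mmPCC => mmmPCCC => mmmoCCC => mmmooCCC => mmmoooCCC => mmmooooCCC => mmmoooooCCC => mmmooooooCC => mmmoooooooC => mmmoooooooo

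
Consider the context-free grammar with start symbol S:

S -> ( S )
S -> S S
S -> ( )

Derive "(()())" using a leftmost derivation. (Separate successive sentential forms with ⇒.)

S ⇒ (S)   [S -> ( S )]
(S) ⇒ (SS)   [S -> S S]
(SS) ⇒ (()S)   [S -> ( )]
(()S) ⇒ (()())   [S -> ( )]

S ⇒ (S) ⇒ (SS) ⇒ (()S) ⇒ (()())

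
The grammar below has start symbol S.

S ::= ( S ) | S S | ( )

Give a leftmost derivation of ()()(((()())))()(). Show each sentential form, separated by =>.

S => SS => SSS => SSSS => SSSSS => ()SSSS => ()()SSS => ()()(S)SS => ()()((S))SS => ()()(((S)))SS => ()()(((SS)))SS => ()()(((()S)))SS => ()()(((()())))SS => ()()(((()())))()S => ()()(((()())))()()

S => SS   [S ::= S S]
SS => SSS   [S ::= S S]
SSS => SSSS   [S ::= S S]
SSSS => SSSSS   [S ::= S S]
SSSSS => ()SSSS   [S ::= ( )]
()SSSS => ()()SSS   [S ::= ( )]
()()SSS => ()()(S)SS   [S ::= ( S )]
()()(S)SS => ()()((S))SS   [S ::= ( S )]
()()((S))SS => ()()(((S)))SS   [S ::= ( S )]
()()(((S)))SS => ()()(((SS)))SS   [S ::= S S]
()()(((SS)))SS => ()()(((()S)))SS   [S ::= ( )]
()()(((()S)))SS => ()()(((()())))SS   [S ::= ( )]
()()(((()())))SS => ()()(((()())))()S   [S ::= ( )]
()()(((()())))()S => ()()(((()())))()()   [S ::= ( )]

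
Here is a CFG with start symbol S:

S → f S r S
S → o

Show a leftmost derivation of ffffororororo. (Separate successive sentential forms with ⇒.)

S⇒fSrS⇒ffSrSrS⇒fffSrSrSrS⇒ffffSrSrSrSrS⇒fffforSrSrSrS⇒ffffororSrSrS⇒fffforororSrS⇒ffffororororS⇒ffffororororo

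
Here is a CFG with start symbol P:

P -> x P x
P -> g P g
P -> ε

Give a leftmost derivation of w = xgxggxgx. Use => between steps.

P => xPx => xgPgx => xgxPxgx => xgxgPgxgx => xgxggxgx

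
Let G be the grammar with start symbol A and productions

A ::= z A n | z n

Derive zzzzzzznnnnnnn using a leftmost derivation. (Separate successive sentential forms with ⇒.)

A ⇒ zAn ⇒ zzAnn ⇒ zzzAnnn ⇒ zzzzAnnnn ⇒ zzzzzAnnnnn ⇒ zzzzzzAnnnnnn ⇒ zzzzzzznnnnnnn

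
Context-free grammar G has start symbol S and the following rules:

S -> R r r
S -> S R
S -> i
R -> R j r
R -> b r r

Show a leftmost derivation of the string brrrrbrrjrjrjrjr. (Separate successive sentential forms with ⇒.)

S⇒SR⇒RrrR⇒brrrrR⇒brrrrRjr⇒brrrrRjrjr⇒brrrrRjrjrjr⇒brrrrRjrjrjrjr⇒brrrrbrrjrjrjrjr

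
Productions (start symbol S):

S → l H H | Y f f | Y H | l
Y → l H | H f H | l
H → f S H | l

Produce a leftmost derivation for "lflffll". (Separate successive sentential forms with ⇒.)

S ⇒ lHH   [S → l H H]
lHH ⇒ lfSHH   [H → f S H]
lfSHH ⇒ lfYffHH   [S → Y f f]
lfYffHH ⇒ lflffHH   [Y → l]
lflffHH ⇒ lflfflH   [H → l]
lflfflH ⇒ lflffll   [H → l]

S ⇒ lHH ⇒ lfSHH ⇒ lfYffHH ⇒ lflffHH ⇒ lflfflH ⇒ lflffll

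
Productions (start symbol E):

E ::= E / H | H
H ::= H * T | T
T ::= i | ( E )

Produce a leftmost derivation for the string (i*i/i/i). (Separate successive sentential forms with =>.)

E => H => T => (E) => (E/H) => (E/H/H) => (H/H/H) => (H*T/H/H) => (T*T/H/H) => (i*T/H/H) => (i*i/H/H) => (i*i/T/H) => (i*i/i/H) => (i*i/i/T) => (i*i/i/i)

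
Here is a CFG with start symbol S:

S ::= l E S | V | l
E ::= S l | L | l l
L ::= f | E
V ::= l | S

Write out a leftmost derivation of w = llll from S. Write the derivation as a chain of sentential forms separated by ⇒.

S⇒lES⇒lSlS⇒lVlS⇒lllS⇒lllV⇒llll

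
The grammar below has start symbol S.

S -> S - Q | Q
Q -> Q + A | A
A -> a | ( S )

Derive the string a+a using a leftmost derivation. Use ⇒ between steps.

S ⇒ Q ⇒ Q+A ⇒ A+A ⇒ a+A ⇒ a+a

S ⇒ Q   [S -> Q]
Q ⇒ Q+A   [Q -> Q + A]
Q+A ⇒ A+A   [Q -> A]
A+A ⇒ a+A   [A -> a]
a+A ⇒ a+a   [A -> a]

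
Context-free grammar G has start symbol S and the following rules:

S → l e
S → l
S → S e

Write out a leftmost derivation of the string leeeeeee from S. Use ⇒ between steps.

S ⇒ Se ⇒ See ⇒ Seee ⇒ Seeee ⇒ Seeeee ⇒ Seeeeee ⇒ leeeeeee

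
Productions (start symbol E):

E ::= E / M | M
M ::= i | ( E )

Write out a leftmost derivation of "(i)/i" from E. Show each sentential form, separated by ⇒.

E ⇒ E/M   [E ::= E / M]
E/M ⇒ M/M   [E ::= M]
M/M ⇒ (E)/M   [M ::= ( E )]
(E)/M ⇒ (M)/M   [E ::= M]
(M)/M ⇒ (i)/M   [M ::= i]
(i)/M ⇒ (i)/i   [M ::= i]

E⇒E/M⇒M/M⇒(E)/M⇒(M)/M⇒(i)/M⇒(i)/i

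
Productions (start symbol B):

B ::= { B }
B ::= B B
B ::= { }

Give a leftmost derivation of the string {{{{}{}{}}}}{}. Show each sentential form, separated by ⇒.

B ⇒ BB   [B ::= B B]
BB ⇒ {B}B   [B ::= { B }]
{B}B ⇒ {{B}}B   [B ::= { B }]
{{B}}B ⇒ {{{B}}}B   [B ::= { B }]
{{{B}}}B ⇒ {{{BB}}}B   [B ::= B B]
{{{BB}}}B ⇒ {{{BBB}}}B   [B ::= B B]
{{{BBB}}}B ⇒ {{{{}BB}}}B   [B ::= { }]
{{{{}BB}}}B ⇒ {{{{}{}B}}}B   [B ::= { }]
{{{{}{}B}}}B ⇒ {{{{}{}{}}}}B   [B ::= { }]
{{{{}{}{}}}}B ⇒ {{{{}{}{}}}}{}   [B ::= { }]

B⇒BB⇒{B}B⇒{{B}}B⇒{{{B}}}B⇒{{{BB}}}B⇒{{{BBB}}}B⇒{{{{}BB}}}B⇒{{{{}{}B}}}B⇒{{{{}{}{}}}}B⇒{{{{}{}{}}}}{}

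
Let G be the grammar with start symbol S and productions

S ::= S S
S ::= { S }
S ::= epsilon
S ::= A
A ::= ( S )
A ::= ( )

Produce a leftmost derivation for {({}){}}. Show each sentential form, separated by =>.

S=>SS=>{S}S=>{SS}S=>{SSS}S=>{ASS}S=>{(S)SS}S=>{({S})SS}S=>{({})SS}S=>{({}){S}S}S=>{({}){}S}S=>{({}){}}S=>{({}){}}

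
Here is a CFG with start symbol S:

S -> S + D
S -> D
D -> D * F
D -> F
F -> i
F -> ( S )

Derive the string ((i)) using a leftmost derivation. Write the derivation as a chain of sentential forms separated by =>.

S => D => F => (S) => (D) => (F) => ((S)) => ((D)) => ((F)) => ((i))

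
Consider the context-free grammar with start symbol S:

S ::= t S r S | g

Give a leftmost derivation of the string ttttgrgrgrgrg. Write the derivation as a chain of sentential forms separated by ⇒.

S ⇒ tSrS ⇒ ttSrSrS ⇒ tttSrSrSrS ⇒ ttttSrSrSrSrS ⇒ ttttgrSrSrSrS ⇒ ttttgrgrSrSrS ⇒ ttttgrgrgrSrS ⇒ ttttgrgrgrgrS ⇒ ttttgrgrgrgrg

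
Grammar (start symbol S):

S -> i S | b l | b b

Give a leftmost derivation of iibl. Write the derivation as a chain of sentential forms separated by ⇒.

S⇒iS⇒iiS⇒iibl

S ⇒ iS   [S -> i S]
iS ⇒ iiS   [S -> i S]
iiS ⇒ iibl   [S -> b l]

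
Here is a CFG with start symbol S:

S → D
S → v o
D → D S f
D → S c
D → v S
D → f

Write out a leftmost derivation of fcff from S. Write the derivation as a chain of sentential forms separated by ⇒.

S ⇒ D   [S → D]
D ⇒ DSf   [D → D S f]
DSf ⇒ ScSf   [D → S c]
ScSf ⇒ DcSf   [S → D]
DcSf ⇒ fcSf   [D → f]
fcSf ⇒ fcDf   [S → D]
fcDf ⇒ fcff   [D → f]

S ⇒ D ⇒ DSf ⇒ ScSf ⇒ DcSf ⇒ fcSf ⇒ fcDf ⇒ fcff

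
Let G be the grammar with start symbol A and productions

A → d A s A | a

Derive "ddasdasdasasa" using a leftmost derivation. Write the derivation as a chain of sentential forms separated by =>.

A => dAsA => ddAsAsA => ddasAsA => ddasdAsAsA => ddasdasAsA => ddasdasdAsAsA => ddasdasdasAsA => ddasdasdasasA => ddasdasdasasa

A => dAsA   [A → d A s A]
dAsA => ddAsAsA   [A → d A s A]
ddAsAsA => ddasAsA   [A → a]
ddasAsA => ddasdAsAsA   [A → d A s A]
ddasdAsAsA => ddasdasAsA   [A → a]
ddasdasAsA => ddasdasdAsAsA   [A → d A s A]
ddasdasdAsAsA => ddasdasdasAsA   [A → a]
ddasdasdasAsA => ddasdasdasasA   [A → a]
ddasdasdasasA => ddasdasdasasa   [A → a]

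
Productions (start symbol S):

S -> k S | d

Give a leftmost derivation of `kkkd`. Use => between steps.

S=>kS=>kkS=>kkkS=>kkkd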